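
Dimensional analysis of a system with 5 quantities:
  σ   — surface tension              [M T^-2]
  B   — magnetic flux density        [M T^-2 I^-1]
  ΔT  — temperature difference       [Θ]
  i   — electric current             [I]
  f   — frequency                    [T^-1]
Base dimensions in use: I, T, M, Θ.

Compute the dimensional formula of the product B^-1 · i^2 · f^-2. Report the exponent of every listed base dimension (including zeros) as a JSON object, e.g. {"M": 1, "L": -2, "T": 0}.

{"I": 3, "T": 4, "M": -1, "Θ": 0}

Write exponents as rows I,T,M,Θ / cols σ,B,ΔT,i,f:
  I: [ 0 -1  0  1  0]
  T: [-2 -2  0  0 -1]
  M: [ 1  1  0  0  0]
  Θ: [ 0  0  1  0  0]
  [I]: (-1)·-1+(2)·1+(-2)·0 = 3
  [T]: (-1)·-2+(2)·0+(-2)·-1 = 4
  [M]: (-1)·1+(2)·0+(-2)·0 = -1
  [Θ]: (-1)·0+(2)·0+(-2)·0 = 0
⇒ I^3 T^4 M^-1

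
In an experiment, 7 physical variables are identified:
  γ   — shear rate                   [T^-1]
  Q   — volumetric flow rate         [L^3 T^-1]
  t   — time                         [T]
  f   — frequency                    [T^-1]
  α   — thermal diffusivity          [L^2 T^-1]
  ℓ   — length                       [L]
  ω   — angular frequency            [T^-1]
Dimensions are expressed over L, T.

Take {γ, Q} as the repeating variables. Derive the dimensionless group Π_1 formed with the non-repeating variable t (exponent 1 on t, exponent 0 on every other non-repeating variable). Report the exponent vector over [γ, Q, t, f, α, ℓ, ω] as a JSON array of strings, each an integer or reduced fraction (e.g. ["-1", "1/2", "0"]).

Write exponents as rows L,T / cols γ,Q,t,f,α,ℓ,ω:
  L: [ 0  3  0  0  2  1  0]
  T: [-1 -1  1 -1 -1  0 -1]
Row reduction gives pivot columns γ,Q; rank = 2
Pivot set = {γ,Q}, free = {t,f,α,ℓ,ω}
RREF:
  r0: [   1    0   -1    1  1/3 -1/3    1]
  r1: [   0    1    0    0  2/3  1/3    0]
Fix exponent of t at 1, f at 0, α at 0, ℓ at 0, ω at 0; solve each RREF row for its pivot's exponent:
  r0: exp(γ) + (-1)·1 = 0 ⇒ exp(γ) = 1
  r1: exp(Q) + (0)·1 = 0 ⇒ exp(Q) = 0
Π_1 = γ · t

["1", "0", "1", "0", "0", "0", "0"]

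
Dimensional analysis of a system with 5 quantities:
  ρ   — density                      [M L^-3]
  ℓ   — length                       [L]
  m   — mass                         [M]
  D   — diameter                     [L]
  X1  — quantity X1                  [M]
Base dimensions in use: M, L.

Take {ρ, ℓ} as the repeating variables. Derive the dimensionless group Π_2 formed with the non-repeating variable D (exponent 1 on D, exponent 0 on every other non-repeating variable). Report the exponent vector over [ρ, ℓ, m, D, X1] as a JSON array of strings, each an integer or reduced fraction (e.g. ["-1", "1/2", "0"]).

["0", "-1", "0", "1", "0"]

Write exponents as rows M,L / cols ρ,ℓ,m,D,X1:
  M: [ 1  0  1  0  1]
  L: [-3  1  0  1  0]
Echelon form has 2 nonzero rows (pivots: ρ,ℓ)
Repeat: ρ,ℓ; free: m,D,X1
RREF:
  r0: [   1    0    1    0    1]
  r1: [   0    1    3    1    3]
Fix exponent of D at 1, m at 0, X1 at 0; solve each RREF row for its pivot's exponent:
  r0: exp(ρ) + (0)·1 = 0 ⇒ exp(ρ) = 0
  r1: exp(ℓ) + (1)·1 = 0 ⇒ exp(ℓ) = -1
Π_2 = ℓ^-1 · D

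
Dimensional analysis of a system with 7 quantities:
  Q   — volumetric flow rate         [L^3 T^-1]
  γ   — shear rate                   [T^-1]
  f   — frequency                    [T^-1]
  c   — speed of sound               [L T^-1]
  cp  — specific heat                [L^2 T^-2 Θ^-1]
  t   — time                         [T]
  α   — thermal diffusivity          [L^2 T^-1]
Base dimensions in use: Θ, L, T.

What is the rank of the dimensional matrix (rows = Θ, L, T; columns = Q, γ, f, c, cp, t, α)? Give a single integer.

Exponent matrix [Θ,L,T] × [Q,γ,f,c,cp,t,α]:
  Θ: [ 0  0  0  0 -1  0  0]
  L: [ 3  0  0  1  2  0  2]
  T: [-1 -1 -1 -1 -2  1 -1]
RREF → pivots at {Q,γ,cp} ⇒ r = 3

3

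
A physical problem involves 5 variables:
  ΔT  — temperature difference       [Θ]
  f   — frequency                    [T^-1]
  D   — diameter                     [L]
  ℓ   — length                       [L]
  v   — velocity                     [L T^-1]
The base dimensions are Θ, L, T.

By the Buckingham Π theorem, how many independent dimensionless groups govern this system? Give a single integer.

Exponent matrix [Θ,L,T] × [ΔT,f,D,ℓ,v]:
  Θ: [ 1  0  0  0  0]
  L: [ 0  0  1  1  1]
  T: [ 0 -1  0  0 -1]
Echelon form has 3 nonzero rows (pivots: ΔT,f,D)
5 vars − rank 3 = 2 Π groups

2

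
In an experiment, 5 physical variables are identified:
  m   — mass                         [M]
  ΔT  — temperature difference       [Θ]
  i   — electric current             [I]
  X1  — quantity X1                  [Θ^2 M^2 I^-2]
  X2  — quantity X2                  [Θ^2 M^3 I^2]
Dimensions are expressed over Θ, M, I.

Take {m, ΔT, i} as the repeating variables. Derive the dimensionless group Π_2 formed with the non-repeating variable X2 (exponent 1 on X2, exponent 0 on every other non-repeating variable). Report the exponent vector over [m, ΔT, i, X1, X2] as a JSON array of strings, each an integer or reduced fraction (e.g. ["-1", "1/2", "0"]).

["-3", "-2", "-2", "0", "1"]

Exponent matrix [Θ,M,I] × [m,ΔT,i,X1,X2]:
  Θ: [ 0  1  0  2  2]
  M: [ 1  0  0  2  3]
  I: [ 0  0  1 -2  2]
Echelon form has 3 nonzero rows (pivots: m,ΔT,i)
Pivot set = {m,ΔT,i}, free = {X1,X2}
RREF:
  r0: [   1    0    0    2    3]
  r1: [   0    1    0    2    2]
  r2: [   0    0    1   -2    2]
Fix exponent of X2 at 1, X1 at 0; solve each RREF row for its pivot's exponent:
  r0: exp(m) + (3)·1 = 0 ⇒ exp(m) = -3
  r1: exp(ΔT) + (2)·1 = 0 ⇒ exp(ΔT) = -2
  r2: exp(i) + (2)·1 = 0 ⇒ exp(i) = -2
Π_2 = m^-3 · ΔT^-2 · i^-2 · X2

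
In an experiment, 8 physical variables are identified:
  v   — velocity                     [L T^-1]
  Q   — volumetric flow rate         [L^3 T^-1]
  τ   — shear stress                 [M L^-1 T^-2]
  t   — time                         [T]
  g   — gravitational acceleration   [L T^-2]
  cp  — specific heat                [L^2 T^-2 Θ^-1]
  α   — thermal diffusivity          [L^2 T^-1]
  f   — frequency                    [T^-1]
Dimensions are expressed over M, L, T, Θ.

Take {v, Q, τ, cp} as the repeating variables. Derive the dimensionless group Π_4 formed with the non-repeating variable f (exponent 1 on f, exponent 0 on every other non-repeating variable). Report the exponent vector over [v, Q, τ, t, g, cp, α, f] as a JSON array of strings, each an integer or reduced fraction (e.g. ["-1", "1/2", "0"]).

Exponent matrix [M,L,T,Θ] × [v,Q,τ,t,g,cp,α,f]:
  M: [ 0  0  1  0  0  0  0  0]
  L: [ 1  3 -1  0  1  2  2  0]
  T: [-1 -1 -2  1 -2 -2 -1 -1]
  Θ: [ 0  0  0  0  0 -1  0  0]
RREF → pivots at {v,Q,τ,cp} ⇒ r = 4
Repeat: v,Q,τ,cp; free: t,g,α,f
RREF:
  r0: [   1    0    0 -3/2  5/2    0  1/2  3/2]
  r1: [   0    1    0  1/2 -1/2    0  1/2 -1/2]
  r2: [   0    0    1    0    0    0    0    0]
  r3: [   0    0    0    0    0    1    0    0]
Fix exponent of f at 1, t at 0, g at 0, α at 0; solve each RREF row for its pivot's exponent:
  r0: exp(v) + (3/2)·1 = 0 ⇒ exp(v) = -3/2
  r1: exp(Q) + (-1/2)·1 = 0 ⇒ exp(Q) = 1/2
  r2: exp(τ) + (0)·1 = 0 ⇒ exp(τ) = 0
  r3: exp(cp) + (0)·1 = 0 ⇒ exp(cp) = 0
Π_4 = v^(-3/2) · Q^(1/2) · f

["-3/2", "1/2", "0", "0", "0", "0", "0", "1"]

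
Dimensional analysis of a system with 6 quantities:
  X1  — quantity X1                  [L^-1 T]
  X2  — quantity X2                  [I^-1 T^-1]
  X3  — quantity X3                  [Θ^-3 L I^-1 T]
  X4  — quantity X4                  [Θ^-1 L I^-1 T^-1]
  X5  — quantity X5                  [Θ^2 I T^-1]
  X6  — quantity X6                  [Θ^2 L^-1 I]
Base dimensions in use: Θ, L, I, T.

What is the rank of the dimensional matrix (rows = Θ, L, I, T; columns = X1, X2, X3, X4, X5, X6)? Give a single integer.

3

Write exponents as rows Θ,L,I,T / cols X1,X2,X3,X4,X5,X6:
  Θ: [ 0  0 -3 -1  2  2]
  L: [-1  0  1  1  0 -1]
  I: [ 0 -1 -1 -1  1  1]
  T: [ 1 -1  1 -1 -1  0]
Row reduction gives pivot columns X1,X2,X3; rank = 3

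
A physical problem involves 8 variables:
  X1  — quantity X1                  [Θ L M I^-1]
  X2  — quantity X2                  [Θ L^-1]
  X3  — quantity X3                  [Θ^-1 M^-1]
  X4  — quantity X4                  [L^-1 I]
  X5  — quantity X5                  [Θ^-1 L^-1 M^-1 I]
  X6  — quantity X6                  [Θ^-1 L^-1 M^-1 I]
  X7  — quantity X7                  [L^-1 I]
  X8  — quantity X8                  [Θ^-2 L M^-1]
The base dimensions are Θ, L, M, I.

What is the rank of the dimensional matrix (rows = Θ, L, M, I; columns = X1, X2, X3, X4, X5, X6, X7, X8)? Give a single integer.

Dimensional matrix (Θ×L×M×I by X1×X2×X3×X4×X5×X6×X7×X8):
  Θ: [ 1  1 -1  0 -1 -1  0 -2]
  L: [ 1 -1  0 -1 -1 -1 -1  1]
  M: [ 1  0 -1  0 -1 -1  0 -1]
  I: [-1  0  0  1  1  1  1  0]
Echelon form has 3 nonzero rows (pivots: X1,X2,X3)

3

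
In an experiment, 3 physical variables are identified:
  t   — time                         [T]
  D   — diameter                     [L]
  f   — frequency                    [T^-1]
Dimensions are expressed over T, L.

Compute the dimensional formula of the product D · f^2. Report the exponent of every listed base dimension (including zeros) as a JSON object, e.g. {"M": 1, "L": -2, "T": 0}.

Exponent matrix [T,L] × [t,D,f]:
  T: [ 1  0 -1]
  L: [ 0  1  0]
  [T]: (1)·0+(2)·-1 = -2
  [L]: (1)·1+(2)·0 = 1
⇒ T^-2 L

{"T": -2, "L": 1}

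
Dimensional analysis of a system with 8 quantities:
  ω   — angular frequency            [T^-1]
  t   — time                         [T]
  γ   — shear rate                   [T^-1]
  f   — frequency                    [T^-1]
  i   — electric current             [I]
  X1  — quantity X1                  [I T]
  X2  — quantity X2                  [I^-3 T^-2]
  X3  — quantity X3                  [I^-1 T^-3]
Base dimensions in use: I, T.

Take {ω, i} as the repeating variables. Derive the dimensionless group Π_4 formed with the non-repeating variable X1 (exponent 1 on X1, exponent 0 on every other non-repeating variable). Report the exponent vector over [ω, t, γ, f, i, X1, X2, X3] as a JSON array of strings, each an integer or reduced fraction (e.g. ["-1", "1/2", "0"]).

Dimensional matrix (I×T by ω×t×γ×f×i×X1×X2×X3):
  I: [ 0  0  0  0  1  1 -3 -1]
  T: [-1  1 -1 -1  0  1 -2 -3]
RREF → pivots at {ω,i} ⇒ r = 2
Repeat: ω,i; free: t,γ,f,X1,X2,X3
RREF:
  r0: [   1   -1    1    1    0   -1    2    3]
  r1: [   0    0    0    0    1    1   -3   -1]
Fix exponent of X1 at 1, t at 0, γ at 0, f at 0, X2 at 0, X3 at 0; solve each RREF row for its pivot's exponent:
  r0: exp(ω) + (-1)·1 = 0 ⇒ exp(ω) = 1
  r1: exp(i) + (1)·1 = 0 ⇒ exp(i) = -1
Π_4 = ω · i^-1 · X1

["1", "0", "0", "0", "-1", "1", "0", "0"]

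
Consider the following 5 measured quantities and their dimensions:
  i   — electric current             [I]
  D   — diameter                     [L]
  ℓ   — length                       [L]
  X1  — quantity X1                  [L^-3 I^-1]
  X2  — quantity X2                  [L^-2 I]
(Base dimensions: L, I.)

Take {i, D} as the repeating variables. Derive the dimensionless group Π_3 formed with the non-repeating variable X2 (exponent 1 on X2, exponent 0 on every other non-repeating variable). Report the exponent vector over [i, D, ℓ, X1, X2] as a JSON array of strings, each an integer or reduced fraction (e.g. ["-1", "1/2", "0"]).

Dimensional matrix (L×I by i×D×ℓ×X1×X2):
  L: [ 0  1  1 -3 -2]
  I: [ 1  0  0 -1  1]
RREF → pivots at {i,D} ⇒ r = 2
Pivot set = {i,D}, free = {ℓ,X1,X2}
RREF:
  r0: [   1    0    0   -1    1]
  r1: [   0    1    1   -3   -2]
Fix exponent of X2 at 1, ℓ at 0, X1 at 0; solve each RREF row for its pivot's exponent:
  r0: exp(i) + (1)·1 = 0 ⇒ exp(i) = -1
  r1: exp(D) + (-2)·1 = 0 ⇒ exp(D) = 2
Π_3 = i^-1 · D^2 · X2

["-1", "2", "0", "0", "1"]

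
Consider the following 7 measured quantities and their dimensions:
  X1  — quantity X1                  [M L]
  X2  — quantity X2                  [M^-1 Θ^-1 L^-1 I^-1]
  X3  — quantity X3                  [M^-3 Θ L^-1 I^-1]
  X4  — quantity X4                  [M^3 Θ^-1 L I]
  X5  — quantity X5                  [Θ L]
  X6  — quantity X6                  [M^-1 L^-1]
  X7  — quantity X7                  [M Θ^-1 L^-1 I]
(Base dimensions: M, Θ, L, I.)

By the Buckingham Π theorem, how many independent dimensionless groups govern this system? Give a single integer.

4

Exponent matrix [M,Θ,L,I] × [X1,X2,X3,X4,X5,X6,X7]:
  M: [ 1 -1 -3  3  0 -1  1]
  Θ: [ 0 -1  1 -1  1  0 -1]
  L: [ 1 -1 -1  1  1 -1 -1]
  I: [ 0 -1 -1  1  0  0  1]
Echelon form has 3 nonzero rows (pivots: X1,X2,X3)
n=7, r=3 ⇒ 4 dimensionless groups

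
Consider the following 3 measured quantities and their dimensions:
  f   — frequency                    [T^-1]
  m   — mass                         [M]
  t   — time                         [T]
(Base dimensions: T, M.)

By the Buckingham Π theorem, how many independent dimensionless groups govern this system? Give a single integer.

Write exponents as rows T,M / cols f,m,t:
  T: [-1  0  1]
  M: [ 0  1  0]
RREF → pivots at {f,m} ⇒ r = 2
n=3, r=2 ⇒ 1 dimensionless group

1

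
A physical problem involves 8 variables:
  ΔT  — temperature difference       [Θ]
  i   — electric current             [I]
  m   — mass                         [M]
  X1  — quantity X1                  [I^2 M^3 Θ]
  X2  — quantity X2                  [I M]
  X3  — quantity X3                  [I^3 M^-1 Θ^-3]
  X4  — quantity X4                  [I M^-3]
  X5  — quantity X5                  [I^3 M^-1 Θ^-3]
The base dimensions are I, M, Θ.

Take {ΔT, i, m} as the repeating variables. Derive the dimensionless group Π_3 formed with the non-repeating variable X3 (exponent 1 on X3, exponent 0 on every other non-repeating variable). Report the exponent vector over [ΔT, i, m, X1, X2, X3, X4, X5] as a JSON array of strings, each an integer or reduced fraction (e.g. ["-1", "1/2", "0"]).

Write exponents as rows I,M,Θ / cols ΔT,i,m,X1,X2,X3,X4,X5:
  I: [ 0  1  0  2  1  3  1  3]
  M: [ 0  0  1  3  1 -1 -3 -1]
  Θ: [ 1  0  0  1  0 -3  0 -3]
Row reduction gives pivot columns ΔT,i,m; rank = 3
Pivot set = {ΔT,i,m}, free = {X1,X2,X3,X4,X5}
RREF:
  r0: [   1    0    0    1    0   -3    0   -3]
  r1: [   0    1    0    2    1    3    1    3]
  r2: [   0    0    1    3    1   -1   -3   -1]
Fix exponent of X3 at 1, X1 at 0, X2 at 0, X4 at 0, X5 at 0; solve each RREF row for its pivot's exponent:
  r0: exp(ΔT) + (-3)·1 = 0 ⇒ exp(ΔT) = 3
  r1: exp(i) + (3)·1 = 0 ⇒ exp(i) = -3
  r2: exp(m) + (-1)·1 = 0 ⇒ exp(m) = 1
Π_3 = ΔT^3 · i^-3 · m · X3

["3", "-3", "1", "0", "0", "1", "0", "0"]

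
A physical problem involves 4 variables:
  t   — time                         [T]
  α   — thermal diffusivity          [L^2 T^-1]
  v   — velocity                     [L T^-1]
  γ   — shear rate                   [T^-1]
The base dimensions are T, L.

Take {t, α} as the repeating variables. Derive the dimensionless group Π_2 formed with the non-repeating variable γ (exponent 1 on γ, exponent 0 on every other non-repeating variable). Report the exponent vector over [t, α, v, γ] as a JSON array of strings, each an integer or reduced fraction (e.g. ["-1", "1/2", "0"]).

["1", "0", "0", "1"]

Exponent matrix [T,L] × [t,α,v,γ]:
  T: [ 1 -1 -1 -1]
  L: [ 0  2  1  0]
Row reduction gives pivot columns t,α; rank = 2
Pivot set = {t,α}, free = {v,γ}
RREF:
  r0: [   1    0 -1/2   -1]
  r1: [   0    1  1/2    0]
Fix exponent of γ at 1, v at 0; solve each RREF row for its pivot's exponent:
  r0: exp(t) + (-1)·1 = 0 ⇒ exp(t) = 1
  r1: exp(α) + (0)·1 = 0 ⇒ exp(α) = 0
Π_2 = t · γ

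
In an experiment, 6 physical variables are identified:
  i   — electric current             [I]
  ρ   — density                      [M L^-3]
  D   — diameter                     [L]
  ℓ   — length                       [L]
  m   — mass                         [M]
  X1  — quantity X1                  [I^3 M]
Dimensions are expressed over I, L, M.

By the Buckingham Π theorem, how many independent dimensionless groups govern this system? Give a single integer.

3

Dimensional matrix (I×L×M by i×ρ×D×ℓ×m×X1):
  I: [ 1  0  0  0  0  3]
  L: [ 0 -3  1  1  0  0]
  M: [ 0  1  0  0  1  1]
Echelon form has 3 nonzero rows (pivots: i,ρ,D)
Π count = n − r = 6 − 3 = 3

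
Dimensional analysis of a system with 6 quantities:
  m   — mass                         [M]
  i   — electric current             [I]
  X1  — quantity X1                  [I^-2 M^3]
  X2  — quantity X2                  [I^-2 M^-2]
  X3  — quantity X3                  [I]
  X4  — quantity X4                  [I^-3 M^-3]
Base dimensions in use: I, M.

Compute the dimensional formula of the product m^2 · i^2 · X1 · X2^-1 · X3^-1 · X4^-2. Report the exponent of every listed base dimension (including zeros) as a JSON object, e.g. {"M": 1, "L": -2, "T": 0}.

Exponent matrix [I,M] × [m,i,X1,X2,X3,X4]:
  I: [ 0  1 -2 -2  1 -3]
  M: [ 1  0  3 -2  0 -3]
  [I]: (2)·0+(2)·1+(1)·-2+(-1)·-2+(-1)·1+(-2)·-3 = 7
  [M]: (2)·1+(2)·0+(1)·3+(-1)·-2+(-1)·0+(-2)·-3 = 13
⇒ I^7 M^13

{"I": 7, "M": 13}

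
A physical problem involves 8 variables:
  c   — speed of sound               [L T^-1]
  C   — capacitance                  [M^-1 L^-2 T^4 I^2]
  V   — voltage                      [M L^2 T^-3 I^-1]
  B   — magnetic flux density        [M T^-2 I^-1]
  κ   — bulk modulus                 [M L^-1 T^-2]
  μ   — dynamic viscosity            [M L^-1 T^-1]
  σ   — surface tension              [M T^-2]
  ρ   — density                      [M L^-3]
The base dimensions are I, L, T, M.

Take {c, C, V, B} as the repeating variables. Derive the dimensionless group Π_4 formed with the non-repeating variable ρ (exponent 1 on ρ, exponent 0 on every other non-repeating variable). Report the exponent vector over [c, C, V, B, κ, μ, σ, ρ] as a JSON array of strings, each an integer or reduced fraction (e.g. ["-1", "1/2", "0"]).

Exponent matrix [I,L,T,M] × [c,C,V,B,κ,μ,σ,ρ]:
  I: [ 0  2 -1 -1  0  0  0  0]
  L: [ 1 -2  2  0 -1 -1  0 -3]
  T: [-1  4 -3 -2 -2 -1 -2  0]
  M: [ 0 -1  1  1  1  1  1  1]
Row reduction gives pivot columns c,C,V,B; rank = 4
Pivot set = {c,C,V,B}, free = {κ,μ,σ,ρ}
RREF:
  r0: [   1    0    0    0    3    1    2    1]
  r1: [   0    1    0    0    1    1    1    1]
  r2: [   0    0    1    0   -1    0    0   -1]
  r3: [   0    0    0    1    3    2    2    3]
Fix exponent of ρ at 1, κ at 0, μ at 0, σ at 0; solve each RREF row for its pivot's exponent:
  r0: exp(c) + (1)·1 = 0 ⇒ exp(c) = -1
  r1: exp(C) + (1)·1 = 0 ⇒ exp(C) = -1
  r2: exp(V) + (-1)·1 = 0 ⇒ exp(V) = 1
  r3: exp(B) + (3)·1 = 0 ⇒ exp(B) = -3
Π_4 = c^-1 · C^-1 · V · B^-3 · ρ

["-1", "-1", "1", "-3", "0", "0", "0", "1"]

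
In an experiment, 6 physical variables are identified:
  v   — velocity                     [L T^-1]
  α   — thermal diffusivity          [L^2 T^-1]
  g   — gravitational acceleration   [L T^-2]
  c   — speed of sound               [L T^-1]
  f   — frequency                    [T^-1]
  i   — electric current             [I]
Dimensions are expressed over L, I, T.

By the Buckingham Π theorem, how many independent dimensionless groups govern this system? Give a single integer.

Write exponents as rows L,I,T / cols v,α,g,c,f,i:
  L: [ 1  2  1  1  0  0]
  I: [ 0  0  0  0  0  1]
  T: [-1 -1 -2 -1 -1  0]
Echelon form has 3 nonzero rows (pivots: v,α,i)
Π count = n − r = 6 − 3 = 3

3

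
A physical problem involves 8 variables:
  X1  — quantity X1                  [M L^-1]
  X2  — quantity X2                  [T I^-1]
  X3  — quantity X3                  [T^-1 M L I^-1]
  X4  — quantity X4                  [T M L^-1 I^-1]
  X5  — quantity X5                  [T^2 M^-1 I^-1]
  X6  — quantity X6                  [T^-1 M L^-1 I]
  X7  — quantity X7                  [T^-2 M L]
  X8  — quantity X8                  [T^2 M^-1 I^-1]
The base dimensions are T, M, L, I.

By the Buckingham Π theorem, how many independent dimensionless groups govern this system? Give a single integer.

Exponent matrix [T,M,L,I] × [X1,X2,X3,X4,X5,X6,X7,X8]:
  T: [ 0  1 -1  1  2 -1 -2  2]
  M: [ 1  0  1  1 -1  1  1 -1]
  L: [-1  0  1 -1  0 -1  1  0]
  I: [ 0 -1 -1 -1 -1  1  0 -1]
Echelon form has 3 nonzero rows (pivots: X1,X2,X3)
n=8, r=3 ⇒ 5 dimensionless groups

5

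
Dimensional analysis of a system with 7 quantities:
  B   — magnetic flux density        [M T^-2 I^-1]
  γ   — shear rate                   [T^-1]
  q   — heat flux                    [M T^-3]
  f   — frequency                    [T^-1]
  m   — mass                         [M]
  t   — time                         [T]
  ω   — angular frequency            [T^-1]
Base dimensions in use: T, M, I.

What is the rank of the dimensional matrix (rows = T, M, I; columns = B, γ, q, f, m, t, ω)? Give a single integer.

3

Dimensional matrix (T×M×I by B×γ×q×f×m×t×ω):
  T: [-2 -1 -3 -1  0  1 -1]
  M: [ 1  0  1  0  1  0  0]
  I: [-1  0  0  0  0  0  0]
Echelon form has 3 nonzero rows (pivots: B,γ,q)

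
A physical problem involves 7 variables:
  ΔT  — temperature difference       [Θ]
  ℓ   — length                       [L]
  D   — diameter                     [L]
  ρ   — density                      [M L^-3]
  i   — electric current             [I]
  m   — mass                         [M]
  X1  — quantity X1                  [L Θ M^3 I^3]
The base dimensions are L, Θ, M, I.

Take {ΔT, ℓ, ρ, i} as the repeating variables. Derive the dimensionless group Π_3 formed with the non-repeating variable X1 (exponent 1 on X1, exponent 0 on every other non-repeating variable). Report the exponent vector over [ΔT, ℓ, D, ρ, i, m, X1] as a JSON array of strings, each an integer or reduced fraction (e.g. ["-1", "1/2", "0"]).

["-1", "-10", "0", "-3", "-3", "0", "1"]

Exponent matrix [L,Θ,M,I] × [ΔT,ℓ,D,ρ,i,m,X1]:
  L: [ 0  1  1 -3  0  0  1]
  Θ: [ 1  0  0  0  0  0  1]
  M: [ 0  0  0  1  0  1  3]
  I: [ 0  0  0  0  1  0  3]
Row reduction gives pivot columns ΔT,ℓ,ρ,i; rank = 4
Pivot set = {ΔT,ℓ,ρ,i}, free = {D,m,X1}
RREF:
  r0: [   1    0    0    0    0    0    1]
  r1: [   0    1    1    0    0    3   10]
  r2: [   0    0    0    1    0    1    3]
  r3: [   0    0    0    0    1    0    3]
Fix exponent of X1 at 1, D at 0, m at 0; solve each RREF row for its pivot's exponent:
  r0: exp(ΔT) + (1)·1 = 0 ⇒ exp(ΔT) = -1
  r1: exp(ℓ) + (10)·1 = 0 ⇒ exp(ℓ) = -10
  r2: exp(ρ) + (3)·1 = 0 ⇒ exp(ρ) = -3
  r3: exp(i) + (3)·1 = 0 ⇒ exp(i) = -3
Π_3 = ΔT^-1 · ℓ^-10 · ρ^-3 · i^-3 · X1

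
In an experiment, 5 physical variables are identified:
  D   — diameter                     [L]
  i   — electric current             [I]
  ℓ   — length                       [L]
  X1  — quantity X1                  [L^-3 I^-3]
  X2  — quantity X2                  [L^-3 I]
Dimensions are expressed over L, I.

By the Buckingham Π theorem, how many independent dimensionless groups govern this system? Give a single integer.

3

Exponent matrix [L,I] × [D,i,ℓ,X1,X2]:
  L: [ 1  0  1 -3 -3]
  I: [ 0  1  0 -3  1]
Echelon form has 2 nonzero rows (pivots: D,i)
Π count = n − r = 5 − 2 = 3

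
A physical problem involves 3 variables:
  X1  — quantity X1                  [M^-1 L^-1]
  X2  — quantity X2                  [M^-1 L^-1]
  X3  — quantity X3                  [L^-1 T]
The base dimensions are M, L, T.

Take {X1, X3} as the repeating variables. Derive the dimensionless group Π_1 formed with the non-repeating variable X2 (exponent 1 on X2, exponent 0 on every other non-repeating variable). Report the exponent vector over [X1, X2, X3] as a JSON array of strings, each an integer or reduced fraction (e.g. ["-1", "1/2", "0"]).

Write exponents as rows M,L,T / cols X1,X2,X3:
  M: [-1 -1  0]
  L: [-1 -1 -1]
  T: [ 0  0  1]
RREF → pivots at {X1,X3} ⇒ r = 2
Repeat: X1,X3; free: X2
RREF:
  r0: [   1    1    0]
  r1: [   0    0    1]
  r2: [   0    0    0]
Fix exponent of X2 at 1; solve each RREF row for its pivot's exponent:
  r0: exp(X1) + (1)·1 = 0 ⇒ exp(X1) = -1
  r1: exp(X3) + (0)·1 = 0 ⇒ exp(X3) = 0
Π_1 = X1^-1 · X2

["-1", "1", "0"]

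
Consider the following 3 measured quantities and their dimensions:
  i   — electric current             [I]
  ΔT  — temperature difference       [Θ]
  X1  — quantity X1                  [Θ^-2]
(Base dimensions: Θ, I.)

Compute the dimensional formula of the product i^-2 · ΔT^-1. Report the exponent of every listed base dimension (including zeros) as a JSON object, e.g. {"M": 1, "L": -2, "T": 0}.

{"Θ": -1, "I": -2}

Write exponents as rows Θ,I / cols i,ΔT,X1:
  Θ: [ 0  1 -2]
  I: [ 1  0  0]
  [Θ]: (-2)·0+(-1)·1 = -1
  [I]: (-2)·1+(-1)·0 = -2
⇒ Θ^-1 I^-2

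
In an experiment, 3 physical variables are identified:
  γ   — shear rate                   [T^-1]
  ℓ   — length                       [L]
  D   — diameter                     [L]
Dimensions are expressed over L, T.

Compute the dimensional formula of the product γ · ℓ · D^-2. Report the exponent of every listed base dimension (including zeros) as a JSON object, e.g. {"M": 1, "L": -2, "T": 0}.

{"L": -1, "T": -1}

Exponent matrix [L,T] × [γ,ℓ,D]:
  L: [ 0  1  1]
  T: [-1  0  0]
  [L]: (1)·0+(1)·1+(-2)·1 = -1
  [T]: (1)·-1+(1)·0+(-2)·0 = -1
⇒ L^-1 T^-1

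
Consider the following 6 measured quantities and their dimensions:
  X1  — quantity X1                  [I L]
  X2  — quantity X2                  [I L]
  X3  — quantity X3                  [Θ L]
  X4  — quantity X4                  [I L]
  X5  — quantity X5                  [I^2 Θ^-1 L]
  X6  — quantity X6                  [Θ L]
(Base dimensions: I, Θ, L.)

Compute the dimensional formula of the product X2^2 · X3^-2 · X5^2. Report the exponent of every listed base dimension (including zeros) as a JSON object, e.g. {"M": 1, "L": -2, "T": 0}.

{"I": 6, "Θ": -4, "L": 2}

Dimensional matrix (I×Θ×L by X1×X2×X3×X4×X5×X6):
  I: [ 1  1  0  1  2  0]
  Θ: [ 0  0  1  0 -1  1]
  L: [ 1  1  1  1  1  1]
  [I]: (2)·1+(-2)·0+(2)·2 = 6
  [Θ]: (2)·0+(-2)·1+(2)·-1 = -4
  [L]: (2)·1+(-2)·1+(2)·1 = 2
⇒ I^6 Θ^-4 L^2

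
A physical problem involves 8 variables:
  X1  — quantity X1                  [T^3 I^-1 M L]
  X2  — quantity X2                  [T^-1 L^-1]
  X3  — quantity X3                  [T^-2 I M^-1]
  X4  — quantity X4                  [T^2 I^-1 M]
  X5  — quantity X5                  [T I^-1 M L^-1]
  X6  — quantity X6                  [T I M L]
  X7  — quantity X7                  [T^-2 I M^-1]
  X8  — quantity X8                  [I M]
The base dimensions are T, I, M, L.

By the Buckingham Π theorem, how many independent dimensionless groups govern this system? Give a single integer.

Exponent matrix [T,I,M,L] × [X1,X2,X3,X4,X5,X6,X7,X8]:
  T: [ 3 -1 -2  2  1  1 -2  0]
  I: [-1  0  1 -1 -1  1  1  1]
  M: [ 1  0 -1  1  1  1 -1  1]
  L: [ 1 -1  0  0 -1  1  0  0]
Echelon form has 3 nonzero rows (pivots: X1,X2,X6)
8 vars − rank 3 = 5 Π groups

5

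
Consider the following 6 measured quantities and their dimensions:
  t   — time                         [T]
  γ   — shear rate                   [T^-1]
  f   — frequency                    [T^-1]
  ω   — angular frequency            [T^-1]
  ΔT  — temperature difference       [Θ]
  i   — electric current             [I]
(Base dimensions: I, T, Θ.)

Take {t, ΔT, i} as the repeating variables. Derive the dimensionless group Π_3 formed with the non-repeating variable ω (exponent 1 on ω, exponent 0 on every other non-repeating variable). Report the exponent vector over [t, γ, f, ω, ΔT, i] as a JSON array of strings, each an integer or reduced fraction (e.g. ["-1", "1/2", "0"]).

Write exponents as rows I,T,Θ / cols t,γ,f,ω,ΔT,i:
  I: [ 0  0  0  0  0  1]
  T: [ 1 -1 -1 -1  0  0]
  Θ: [ 0  0  0  0  1  0]
Row reduction gives pivot columns t,ΔT,i; rank = 3
Repeat: t,ΔT,i; free: γ,f,ω
RREF:
  r0: [   1   -1   -1   -1    0    0]
  r1: [   0    0    0    0    1    0]
  r2: [   0    0    0    0    0    1]
Fix exponent of ω at 1, γ at 0, f at 0; solve each RREF row for its pivot's exponent:
  r0: exp(t) + (-1)·1 = 0 ⇒ exp(t) = 1
  r1: exp(ΔT) + (0)·1 = 0 ⇒ exp(ΔT) = 0
  r2: exp(i) + (0)·1 = 0 ⇒ exp(i) = 0
Π_3 = t · ω

["1", "0", "0", "1", "0", "0"]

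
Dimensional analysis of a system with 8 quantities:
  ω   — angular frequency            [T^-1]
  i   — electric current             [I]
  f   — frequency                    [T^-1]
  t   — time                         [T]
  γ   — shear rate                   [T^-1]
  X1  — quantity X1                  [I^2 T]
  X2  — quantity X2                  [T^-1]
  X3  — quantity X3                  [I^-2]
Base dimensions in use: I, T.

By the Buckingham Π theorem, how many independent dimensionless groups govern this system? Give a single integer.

Dimensional matrix (I×T by ω×i×f×t×γ×X1×X2×X3):
  I: [ 0  1  0  0  0  2  0 -2]
  T: [-1  0 -1  1 -1  1 -1  0]
Row reduction gives pivot columns ω,i; rank = 2
n=8, r=2 ⇒ 6 dimensionless groups

6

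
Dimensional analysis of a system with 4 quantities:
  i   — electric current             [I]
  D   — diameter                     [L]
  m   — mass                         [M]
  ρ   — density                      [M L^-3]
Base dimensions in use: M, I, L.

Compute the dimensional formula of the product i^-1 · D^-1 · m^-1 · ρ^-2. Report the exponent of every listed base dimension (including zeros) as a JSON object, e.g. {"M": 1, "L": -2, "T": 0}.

Write exponents as rows M,I,L / cols i,D,m,ρ:
  M: [ 0  0  1  1]
  I: [ 1  0  0  0]
  L: [ 0  1  0 -3]
  [M]: (-1)·0+(-1)·0+(-1)·1+(-2)·1 = -3
  [I]: (-1)·1+(-1)·0+(-1)·0+(-2)·0 = -1
  [L]: (-1)·0+(-1)·1+(-1)·0+(-2)·-3 = 5
⇒ M^-3 I^-1 L^5

{"M": -3, "I": -1, "L": 5}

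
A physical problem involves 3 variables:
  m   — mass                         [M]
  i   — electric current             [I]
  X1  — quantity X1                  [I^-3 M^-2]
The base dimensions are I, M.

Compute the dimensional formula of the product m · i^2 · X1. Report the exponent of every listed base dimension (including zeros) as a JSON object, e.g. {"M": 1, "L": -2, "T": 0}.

Dimensional matrix (I×M by m×i×X1):
  I: [ 0  1 -3]
  M: [ 1  0 -2]
  [I]: (1)·0+(2)·1+(1)·-3 = -1
  [M]: (1)·1+(2)·0+(1)·-2 = -1
⇒ I^-1 M^-1

{"I": -1, "M": -1}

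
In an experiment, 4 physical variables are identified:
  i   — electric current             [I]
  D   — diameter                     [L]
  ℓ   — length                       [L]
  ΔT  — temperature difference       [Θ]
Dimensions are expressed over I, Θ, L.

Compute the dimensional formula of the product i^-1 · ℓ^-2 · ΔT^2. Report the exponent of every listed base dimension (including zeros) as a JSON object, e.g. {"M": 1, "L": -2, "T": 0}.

{"I": -1, "Θ": 2, "L": -2}

Dimensional matrix (I×Θ×L by i×D×ℓ×ΔT):
  I: [ 1  0  0  0]
  Θ: [ 0  0  0  1]
  L: [ 0  1  1  0]
  [I]: (-1)·1+(-2)·0+(2)·0 = -1
  [Θ]: (-1)·0+(-2)·0+(2)·1 = 2
  [L]: (-1)·0+(-2)·1+(2)·0 = -2
⇒ I^-1 Θ^2 L^-2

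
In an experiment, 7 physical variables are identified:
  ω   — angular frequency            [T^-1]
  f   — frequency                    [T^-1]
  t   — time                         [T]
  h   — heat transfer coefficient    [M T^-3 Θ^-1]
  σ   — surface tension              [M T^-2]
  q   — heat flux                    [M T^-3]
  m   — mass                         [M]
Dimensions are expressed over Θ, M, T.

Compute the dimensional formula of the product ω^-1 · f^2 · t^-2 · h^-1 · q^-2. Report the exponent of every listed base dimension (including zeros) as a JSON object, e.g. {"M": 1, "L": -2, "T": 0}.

{"Θ": 1, "M": -3, "T": 6}

Exponent matrix [Θ,M,T] × [ω,f,t,h,σ,q,m]:
  Θ: [ 0  0  0 -1  0  0  0]
  M: [ 0  0  0  1  1  1  1]
  T: [-1 -1  1 -3 -2 -3  0]
  [Θ]: (-1)·0+(2)·0+(-2)·0+(-1)·-1+(-2)·0 = 1
  [M]: (-1)·0+(2)·0+(-2)·0+(-1)·1+(-2)·1 = -3
  [T]: (-1)·-1+(2)·-1+(-2)·1+(-1)·-3+(-2)·-3 = 6
⇒ Θ M^-3 T^6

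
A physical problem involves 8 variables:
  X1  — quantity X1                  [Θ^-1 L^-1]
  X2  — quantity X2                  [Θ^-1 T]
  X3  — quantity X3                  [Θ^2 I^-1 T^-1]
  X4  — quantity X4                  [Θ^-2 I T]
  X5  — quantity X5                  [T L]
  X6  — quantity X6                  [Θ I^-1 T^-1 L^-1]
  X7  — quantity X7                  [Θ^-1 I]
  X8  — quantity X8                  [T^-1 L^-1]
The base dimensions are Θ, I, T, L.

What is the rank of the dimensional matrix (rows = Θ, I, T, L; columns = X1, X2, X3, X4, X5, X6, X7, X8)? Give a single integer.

3

Write exponents as rows Θ,I,T,L / cols X1,X2,X3,X4,X5,X6,X7,X8:
  Θ: [-1 -1  2 -2  0  1 -1  0]
  I: [ 0  0 -1  1  0 -1  1  0]
  T: [ 0  1 -1  1  1 -1  0 -1]
  L: [-1  0  0  0  1 -1  0 -1]
Echelon form has 3 nonzero rows (pivots: X1,X2,X3)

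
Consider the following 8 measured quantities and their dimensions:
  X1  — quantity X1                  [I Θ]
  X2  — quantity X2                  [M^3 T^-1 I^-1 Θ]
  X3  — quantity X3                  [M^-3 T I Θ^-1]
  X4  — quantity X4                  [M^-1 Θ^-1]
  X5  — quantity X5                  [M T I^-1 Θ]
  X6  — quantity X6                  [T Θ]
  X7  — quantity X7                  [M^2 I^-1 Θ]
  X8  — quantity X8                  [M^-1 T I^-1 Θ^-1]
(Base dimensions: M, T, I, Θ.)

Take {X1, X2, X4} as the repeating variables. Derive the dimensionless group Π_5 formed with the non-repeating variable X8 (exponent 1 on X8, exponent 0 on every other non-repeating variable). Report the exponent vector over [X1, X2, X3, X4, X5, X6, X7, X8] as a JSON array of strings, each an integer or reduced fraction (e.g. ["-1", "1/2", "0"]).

Dimensional matrix (M×T×I×Θ by X1×X2×X3×X4×X5×X6×X7×X8):
  M: [ 0  3 -3 -1  1  0  2 -1]
  T: [ 0 -1  1  0  1  1  0  1]
  I: [ 1 -1  1  0 -1  0 -1 -1]
  Θ: [ 1  1 -1 -1  1  1  1 -1]
Row reduction gives pivot columns X1,X2,X4; rank = 3
Repeat: X1,X2,X4; free: X3,X5,X6,X7,X8
RREF:
  r0: [   1    0    0    0   -2   -1   -1   -2]
  r1: [   0    1   -1    0   -1   -1    0   -1]
  r2: [   0    0    0    1   -4   -3   -2   -2]
  r3: [   0    0    0    0    0    0    0    0]
Fix exponent of X8 at 1, X3 at 0, X5 at 0, X6 at 0, X7 at 0; solve each RREF row for its pivot's exponent:
  r0: exp(X1) + (-2)·1 = 0 ⇒ exp(X1) = 2
  r1: exp(X2) + (-1)·1 = 0 ⇒ exp(X2) = 1
  r2: exp(X4) + (-2)·1 = 0 ⇒ exp(X4) = 2
Π_5 = X1^2 · X2 · X4^2 · X8

["2", "1", "0", "2", "0", "0", "0", "1"]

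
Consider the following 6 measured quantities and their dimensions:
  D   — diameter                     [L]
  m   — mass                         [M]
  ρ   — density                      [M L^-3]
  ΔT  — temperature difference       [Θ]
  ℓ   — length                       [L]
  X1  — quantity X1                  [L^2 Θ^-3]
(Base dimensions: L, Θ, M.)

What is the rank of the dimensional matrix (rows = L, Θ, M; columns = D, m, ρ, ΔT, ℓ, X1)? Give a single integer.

3

Write exponents as rows L,Θ,M / cols D,m,ρ,ΔT,ℓ,X1:
  L: [ 1  0 -3  0  1  2]
  Θ: [ 0  0  0  1  0 -3]
  M: [ 0  1  1  0  0  0]
Row reduction gives pivot columns D,m,ΔT; rank = 3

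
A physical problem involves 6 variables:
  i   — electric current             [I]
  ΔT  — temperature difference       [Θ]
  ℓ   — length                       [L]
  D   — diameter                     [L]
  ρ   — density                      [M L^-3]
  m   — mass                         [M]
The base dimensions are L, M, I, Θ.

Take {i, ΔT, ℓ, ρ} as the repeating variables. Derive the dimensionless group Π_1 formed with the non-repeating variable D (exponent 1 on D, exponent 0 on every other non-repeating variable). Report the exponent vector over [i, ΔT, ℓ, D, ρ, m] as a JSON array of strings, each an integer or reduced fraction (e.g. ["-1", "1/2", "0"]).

Exponent matrix [L,M,I,Θ] × [i,ΔT,ℓ,D,ρ,m]:
  L: [ 0  0  1  1 -3  0]
  M: [ 0  0  0  0  1  1]
  I: [ 1  0  0  0  0  0]
  Θ: [ 0  1  0  0  0  0]
RREF → pivots at {i,ΔT,ℓ,ρ} ⇒ r = 4
Pivot set = {i,ΔT,ℓ,ρ}, free = {D,m}
RREF:
  r0: [   1    0    0    0    0    0]
  r1: [   0    1    0    0    0    0]
  r2: [   0    0    1    1    0    3]
  r3: [   0    0    0    0    1    1]
Fix exponent of D at 1, m at 0; solve each RREF row for its pivot's exponent:
  r0: exp(i) + (0)·1 = 0 ⇒ exp(i) = 0
  r1: exp(ΔT) + (0)·1 = 0 ⇒ exp(ΔT) = 0
  r2: exp(ℓ) + (1)·1 = 0 ⇒ exp(ℓ) = -1
  r3: exp(ρ) + (0)·1 = 0 ⇒ exp(ρ) = 0
Π_1 = ℓ^-1 · D

["0", "0", "-1", "1", "0", "0"]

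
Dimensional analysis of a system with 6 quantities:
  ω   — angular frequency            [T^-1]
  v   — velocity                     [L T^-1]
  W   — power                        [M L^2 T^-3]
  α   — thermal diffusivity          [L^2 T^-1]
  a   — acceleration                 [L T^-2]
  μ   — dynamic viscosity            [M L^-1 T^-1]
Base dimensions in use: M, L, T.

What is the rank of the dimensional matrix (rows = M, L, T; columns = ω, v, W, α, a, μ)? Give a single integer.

3

Exponent matrix [M,L,T] × [ω,v,W,α,a,μ]:
  M: [ 0  0  1  0  0  1]
  L: [ 0  1  2  2  1 -1]
  T: [-1 -1 -3 -1 -2 -1]
RREF → pivots at {ω,v,W} ⇒ r = 3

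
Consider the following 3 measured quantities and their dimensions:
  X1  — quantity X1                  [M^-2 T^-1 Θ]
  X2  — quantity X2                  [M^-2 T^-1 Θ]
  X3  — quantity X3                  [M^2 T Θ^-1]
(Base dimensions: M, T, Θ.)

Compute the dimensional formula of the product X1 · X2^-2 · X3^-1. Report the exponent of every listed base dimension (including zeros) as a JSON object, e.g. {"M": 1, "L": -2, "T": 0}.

Exponent matrix [M,T,Θ] × [X1,X2,X3]:
  M: [-2 -2  2]
  T: [-1 -1  1]
  Θ: [ 1  1 -1]
  [M]: (1)·-2+(-2)·-2+(-1)·2 = 0
  [T]: (1)·-1+(-2)·-1+(-1)·1 = 0
  [Θ]: (1)·1+(-2)·1+(-1)·-1 = 0
⇒ 1 (dimensionless)

{"M": 0, "T": 0, "Θ": 0}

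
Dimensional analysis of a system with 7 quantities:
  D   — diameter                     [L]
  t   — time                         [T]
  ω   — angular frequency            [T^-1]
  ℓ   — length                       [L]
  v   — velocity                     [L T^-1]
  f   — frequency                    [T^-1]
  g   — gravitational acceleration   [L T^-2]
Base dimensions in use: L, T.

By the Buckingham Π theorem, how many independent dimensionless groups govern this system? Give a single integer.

5

Exponent matrix [L,T] × [D,t,ω,ℓ,v,f,g]:
  L: [ 1  0  0  1  1  0  1]
  T: [ 0  1 -1  0 -1 -1 -2]
Row reduction gives pivot columns D,t; rank = 2
n=7, r=2 ⇒ 5 dimensionless groups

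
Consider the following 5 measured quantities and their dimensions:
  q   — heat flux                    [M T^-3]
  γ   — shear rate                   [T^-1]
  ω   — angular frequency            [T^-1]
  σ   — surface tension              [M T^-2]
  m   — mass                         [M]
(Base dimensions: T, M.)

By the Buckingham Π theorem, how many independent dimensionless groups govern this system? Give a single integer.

3

Dimensional matrix (T×M by q×γ×ω×σ×m):
  T: [-3 -1 -1 -2  0]
  M: [ 1  0  0  1  1]
Echelon form has 2 nonzero rows (pivots: q,γ)
Π count = n − r = 5 − 2 = 3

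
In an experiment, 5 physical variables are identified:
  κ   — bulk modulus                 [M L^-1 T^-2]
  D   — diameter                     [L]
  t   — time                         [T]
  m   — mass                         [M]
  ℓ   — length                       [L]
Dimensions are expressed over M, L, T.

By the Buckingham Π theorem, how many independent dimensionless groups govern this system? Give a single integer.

2

Exponent matrix [M,L,T] × [κ,D,t,m,ℓ]:
  M: [ 1  0  0  1  0]
  L: [-1  1  0  0  1]
  T: [-2  0  1  0  0]
Echelon form has 3 nonzero rows (pivots: κ,D,t)
n=5, r=3 ⇒ 2 dimensionless groups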